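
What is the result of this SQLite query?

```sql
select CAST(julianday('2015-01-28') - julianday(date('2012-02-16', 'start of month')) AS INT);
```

`start of month` rewinds 2012-02-16 to 2012-02-01.
28 days remain in February 2012 after the 1st (29 − 1).
Full months from March 2012 through December 2014 contribute their day counts.
Then 28 days into January 2015.
Total: 28 + 31 + 30 + 31 + 30 + 31 + 31 + 30 + 31 + 30 + 31 + 31 + 28 + 31 + 30 + 31 + 30 + 31 + 31 + 30 + 31 + 30 + 31 + 31 + 28 + 31 + 30 + 31 + 30 + 31 + 31 + 30 + 31 + 30 + 31 + 28 = 1092.

1092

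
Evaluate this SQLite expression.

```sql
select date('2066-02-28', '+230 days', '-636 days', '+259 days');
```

Applying '+230 days' to 2066-02-28: counting 230 days forward gives 2066-10-16.
Applying '-636 days' to 2066-10-16: counting 636 days back gives 2065-01-18.
Applying '+259 days' to 2065-01-18: counting 259 days forward gives 2065-10-04.

2065-10-04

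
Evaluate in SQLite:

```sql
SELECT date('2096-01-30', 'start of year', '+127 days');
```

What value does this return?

2096-05-07

`start of year` rewinds 2096-01-30 to 2096-01-01.
Applying '+127 days' to 2096-01-01: counting 127 days forward gives 2096-05-07.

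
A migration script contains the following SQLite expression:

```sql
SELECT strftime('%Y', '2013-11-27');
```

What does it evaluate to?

`%Y` extracts the 4-digit year: 2013.

2013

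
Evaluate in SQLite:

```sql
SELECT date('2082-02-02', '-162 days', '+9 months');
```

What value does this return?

Applying '-162 days' to 2082-02-02: counting 162 days back gives 2081-08-24.
Adding +9 months to 2081-08-24 gives 2082-05-24.

2082-05-24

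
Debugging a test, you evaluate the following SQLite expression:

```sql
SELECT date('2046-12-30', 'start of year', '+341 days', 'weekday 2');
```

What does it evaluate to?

2046-12-11

`start of year` rewinds 2046-12-30 to 2046-01-01.
Applying '+341 days' to 2046-01-01: counting 341 days forward gives 2046-12-08.
`weekday 2` advances to the next Tuesday; 2046-12-08 is a Saturday, so it moves forward to 2046-12-11.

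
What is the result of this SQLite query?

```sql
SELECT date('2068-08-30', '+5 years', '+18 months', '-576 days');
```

2073-08-03

Adding +5 years to 2068-08-30 gives 2073-08-30.
Adding +18 months to 2073-08-30 targets 2075-02-30. February 2075 has only 28 days, so SQLite normalizes the 2-day overflow forward to 2075-03-02.
Applying '-576 days' to 2075-03-02: counting 576 days back gives 2073-08-03.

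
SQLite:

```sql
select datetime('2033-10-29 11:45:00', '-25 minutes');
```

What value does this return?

2033-10-29 11:20:00

-25 minutes from 2033-10-29 11:45:00 is 2033-10-29 11:20:00.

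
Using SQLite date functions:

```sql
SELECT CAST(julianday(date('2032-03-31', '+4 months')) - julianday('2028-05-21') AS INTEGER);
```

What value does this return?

Adding +4 months to 2032-03-31 gives 2032-07-31.
10 days remain in May 2028 after the 21st (31 − 21).
Full months from June 2028 through June 2032 contribute their day counts.
Then 31 days into July 2032.
Total: 10 + 30 + 31 + 31 + 30 + 31 + 30 + 31 + 31 + 28 + 31 + 30 + 31 + 30 + 31 + 31 + 30 + 31 + 30 + 31 + 31 + 28 + 31 + 30 + 31 + 30 + 31 + 31 + 30 + 31 + 30 + 31 + 31 + 28 + 31 + 30 + 31 + 30 + 31 + 31 + 30 + 31 + 30 + 31 + 31 + 29 + 31 + 30 + 31 + 30 + 31 = 1532.

1532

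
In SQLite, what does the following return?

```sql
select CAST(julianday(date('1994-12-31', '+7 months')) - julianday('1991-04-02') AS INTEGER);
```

Adding +7 months to 1994-12-31 gives 1995-07-31.
28 days remain in April 1991 after the 2nd (30 − 2).
Full months from May 1991 through June 1995 contribute their day counts.
Then 31 days into July 1995.
Total: 28 + 31 + 30 + 31 + 31 + 30 + 31 + 30 + 31 + 31 + 29 + 31 + 30 + 31 + 30 + 31 + 31 + 30 + 31 + 30 + 31 + 31 + 28 + 31 + 30 + 31 + 30 + 31 + 31 + 30 + 31 + 30 + 31 + 31 + 28 + 31 + 30 + 31 + 30 + 31 + 31 + 30 + 31 + 30 + 31 + 31 + 28 + 31 + 30 + 31 + 30 + 31 = 1581.

1581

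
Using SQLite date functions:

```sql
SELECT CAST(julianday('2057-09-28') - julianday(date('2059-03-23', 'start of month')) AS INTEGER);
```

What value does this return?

-519

`start of month` rewinds 2059-03-23 to 2059-03-01.
2 days remain in September 2057 after the 28th (30 − 28).
Full months from October 2057 through February 2059 contribute their day counts.
Then 1 day into March 2059.
Total: 2 + 31 + 30 + 31 + 31 + 28 + 31 + 30 + 31 + 30 + 31 + 31 + 30 + 31 + 30 + 31 + 31 + 28 + 1 = 519.
The subtraction is earlier − later, so the result is −519 → -519.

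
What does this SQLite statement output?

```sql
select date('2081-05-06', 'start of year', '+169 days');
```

2081-06-19

`start of year` rewinds 2081-05-06 to 2081-01-01.
Applying '+169 days' to 2081-01-01: counting 169 days forward gives 2081-06-19.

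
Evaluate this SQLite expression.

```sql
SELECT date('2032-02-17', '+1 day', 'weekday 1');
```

2032-02-23

Advancing 1 more day within February lands on 2032-02-18.
`weekday 1` advances to the next Monday; 2032-02-18 is a Wednesday, so it moves forward to 2032-02-23.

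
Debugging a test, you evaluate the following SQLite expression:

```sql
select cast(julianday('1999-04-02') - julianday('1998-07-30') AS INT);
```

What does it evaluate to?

1 day remains in July 1998 after the 30th (31 − 30).
Full months from August 1998 through March 1999 contribute their day counts.
Then 2 days into April 1999.
Total: 1 + 31 + 30 + 31 + 30 + 31 + 31 + 28 + 31 + 2 = 246.

246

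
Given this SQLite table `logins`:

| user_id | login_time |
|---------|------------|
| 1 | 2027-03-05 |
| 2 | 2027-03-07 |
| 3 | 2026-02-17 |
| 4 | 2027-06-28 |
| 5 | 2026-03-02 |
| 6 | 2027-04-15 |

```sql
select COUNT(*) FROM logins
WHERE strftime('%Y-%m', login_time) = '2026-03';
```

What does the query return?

1

Rows with year-month 2026-03: 2026-03-02 → 1.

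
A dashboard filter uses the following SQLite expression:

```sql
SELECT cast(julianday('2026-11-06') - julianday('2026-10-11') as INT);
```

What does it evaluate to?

20 days remain in October 2026 after the 11th (31 − 11).
Then 6 days into November 2026.
Total: 20 + 6 = 26.

26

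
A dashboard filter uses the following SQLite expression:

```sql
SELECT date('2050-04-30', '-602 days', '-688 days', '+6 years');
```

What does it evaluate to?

2052-10-18

Applying '-602 days' to 2050-04-30: counting 602 days back gives 2048-09-05.
Applying '-688 days' to 2048-09-05: counting 688 days back gives 2046-10-18.
Adding +6 years to 2046-10-18 gives 2052-10-18.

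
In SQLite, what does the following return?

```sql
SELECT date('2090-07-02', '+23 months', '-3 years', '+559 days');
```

Adding +23 months to 2090-07-02 gives 2092-06-02.
Adding -3 years to 2092-06-02 gives 2089-06-02.
Applying '+559 days' to 2089-06-02: counting 559 days forward gives 2090-12-13.

2090-12-13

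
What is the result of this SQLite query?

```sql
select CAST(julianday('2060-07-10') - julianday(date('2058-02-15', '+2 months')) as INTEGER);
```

Adding +2 months to 2058-02-15 gives 2058-04-15.
15 days remain in April 2058 after the 15th (30 − 15).
Full months from May 2058 through June 2060 contribute their day counts.
Then 10 days into July 2060.
Total: 15 + 31 + 30 + 31 + 31 + 30 + 31 + 30 + 31 + 31 + 28 + 31 + 30 + 31 + 30 + 31 + 31 + 30 + 31 + 30 + 31 + 31 + 29 + 31 + 30 + 31 + 30 + 10 = 817.

817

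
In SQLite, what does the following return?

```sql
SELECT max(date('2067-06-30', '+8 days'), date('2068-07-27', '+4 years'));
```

2072-07-27

date('2067-06-30', '+8 days') → 2067-07-08.
date('2068-07-27', '+4 years') → 2072-07-27.
Later of the two is 2072-07-27.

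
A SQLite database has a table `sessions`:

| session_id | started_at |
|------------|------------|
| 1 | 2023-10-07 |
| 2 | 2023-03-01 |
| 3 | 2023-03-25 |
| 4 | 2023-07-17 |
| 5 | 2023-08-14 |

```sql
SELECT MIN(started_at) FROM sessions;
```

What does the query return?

MIN over {2023-03-01, 2023-03-25, 2023-07-17, 2023-08-14, 2023-10-07}.

2023-03-01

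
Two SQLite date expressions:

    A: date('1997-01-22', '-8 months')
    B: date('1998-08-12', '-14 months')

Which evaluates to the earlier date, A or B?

A = 1996-05-22.
B = 1997-06-12.
A is earlier.

A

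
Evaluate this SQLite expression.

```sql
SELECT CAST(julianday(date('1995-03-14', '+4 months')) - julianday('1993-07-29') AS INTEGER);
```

Adding +4 months to 1995-03-14 gives 1995-07-14.
2 days remain in July 1993 after the 29th (31 − 29).
Full months from August 1993 through June 1995 contribute their day counts.
Then 14 days into July 1995.
Total: 2 + 31 + 30 + 31 + 30 + 31 + 31 + 28 + 31 + 30 + 31 + 30 + 31 + 31 + 30 + 31 + 30 + 31 + 31 + 28 + 31 + 30 + 31 + 30 + 14 = 715.

715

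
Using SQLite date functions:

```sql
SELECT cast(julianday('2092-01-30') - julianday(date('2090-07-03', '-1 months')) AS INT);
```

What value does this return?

Adding -1 month to 2090-07-03 gives 2090-06-03.
27 days remain in June 2090 after the 3rd (30 − 3).
Full months from July 2090 through December 2091 contribute their day counts.
Then 30 days into January 2092.
Total: 27 + 31 + 31 + 30 + 31 + 30 + 31 + 31 + 28 + 31 + 30 + 31 + 30 + 31 + 31 + 30 + 31 + 30 + 31 + 30 = 606.

606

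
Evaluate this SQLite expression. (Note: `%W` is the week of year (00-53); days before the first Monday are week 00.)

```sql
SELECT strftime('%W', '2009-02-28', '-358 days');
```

09

First apply '-358 days': 2009-02-28 → 2008-03-07.
2008-03-07 is a Friday. SQLite's %W counts Mondays since the year started; the result is 09.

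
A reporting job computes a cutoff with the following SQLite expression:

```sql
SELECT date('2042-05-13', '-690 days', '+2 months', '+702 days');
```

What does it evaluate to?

2042-07-25

Applying '-690 days' to 2042-05-13: counting 690 days back gives 2040-06-22.
Adding +2 months to 2040-06-22 gives 2040-08-22.
Applying '+702 days' to 2040-08-22: counting 702 days forward gives 2042-07-25.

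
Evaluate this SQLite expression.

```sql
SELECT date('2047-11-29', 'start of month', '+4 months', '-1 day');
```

`start of month` rewinds 2047-11-29 to 2047-11-01.
Adding +4 months to 2047-11-01 gives 2048-03-01.
Going back 1 day from 2048-03-01 reaches 2048-02-29 (last day of February, 29 days).

2048-02-29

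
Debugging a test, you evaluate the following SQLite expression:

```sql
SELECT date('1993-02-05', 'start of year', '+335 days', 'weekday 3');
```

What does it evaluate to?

1993-12-08

`start of year` rewinds 1993-02-05 to 1993-01-01.
Applying '+335 days' to 1993-01-01: counting 335 days forward gives 1993-12-02.
`weekday 3` advances to the next Wednesday; 1993-12-02 is a Thursday, so it moves forward to 1993-12-08.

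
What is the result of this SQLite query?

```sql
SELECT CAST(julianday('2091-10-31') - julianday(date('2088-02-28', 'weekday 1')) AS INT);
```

1339

`weekday 1` advances to the next Monday; 2088-02-28 is a Saturday, so it moves forward to 2088-03-01.
30 days remain in March 2088 after the 1st (31 − 1).
Full months from April 2088 through September 2091 contribute their day counts.
Then 31 days into October 2091.
Total: 30 + 30 + 31 + 30 + 31 + 31 + 30 + 31 + 30 + 31 + 31 + 28 + 31 + 30 + 31 + 30 + 31 + 31 + 30 + 31 + 30 + 31 + 31 + 28 + 31 + 30 + 31 + 30 + 31 + 31 + 30 + 31 + 30 + 31 + 31 + 28 + 31 + 30 + 31 + 30 + 31 + 31 + 30 + 31 = 1339.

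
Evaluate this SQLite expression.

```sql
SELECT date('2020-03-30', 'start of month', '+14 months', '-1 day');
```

2021-04-30

`start of month` rewinds 2020-03-30 to 2020-03-01.
Adding +14 months to 2020-03-01 gives 2021-05-01.
Going back 1 day from 2021-05-01 reaches 2021-04-30 (last day of April, 30 days).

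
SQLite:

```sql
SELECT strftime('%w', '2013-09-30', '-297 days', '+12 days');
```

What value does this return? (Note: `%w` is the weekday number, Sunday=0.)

First apply '-297 days', '+12 days': 2013-09-30 → 2012-12-19.
2012-12-19 is a Wednesday; with Sunday=0 that is 3.

3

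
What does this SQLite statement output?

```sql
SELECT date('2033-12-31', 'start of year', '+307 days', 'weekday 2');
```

`start of year` rewinds 2033-12-31 to 2033-01-01.
Applying '+307 days' to 2033-01-01: counting 307 days forward gives 2033-11-04.
`weekday 2` advances to the next Tuesday; 2033-11-04 is a Friday, so it moves forward to 2033-11-08.

2033-11-08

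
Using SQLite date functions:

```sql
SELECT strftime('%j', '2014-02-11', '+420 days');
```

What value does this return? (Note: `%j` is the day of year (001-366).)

First apply '+420 days': 2014-02-11 → 2015-04-07.
Day-of-year for 2015-04-07: days since 2015-01-01 inclusive = 97, zero-padded to 097.

097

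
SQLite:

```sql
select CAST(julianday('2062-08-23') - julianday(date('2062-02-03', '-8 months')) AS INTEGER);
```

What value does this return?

Adding -8 months to 2062-02-03 gives 2061-06-03.
27 days remain in June 2061 after the 3rd (30 − 3).
Full months from July 2061 through July 2062 contribute their day counts.
Then 23 days into August 2062.
Total: 27 + 31 + 31 + 30 + 31 + 30 + 31 + 31 + 28 + 31 + 30 + 31 + 30 + 31 + 23 = 446.

446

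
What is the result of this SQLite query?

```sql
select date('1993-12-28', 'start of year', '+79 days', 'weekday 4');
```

`start of year` rewinds 1993-12-28 to 1993-01-01.
Applying '+79 days' to 1993-01-01: counting 79 days forward gives 1993-03-21.
`weekday 4` advances to the next Thursday; 1993-03-21 is a Sunday, so it moves forward to 1993-03-25.

1993-03-25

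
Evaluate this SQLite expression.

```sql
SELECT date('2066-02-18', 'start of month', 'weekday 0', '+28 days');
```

`start of month` rewinds 2066-02-18 to 2066-02-01.
`weekday 0` advances to the next Sunday; 2066-02-01 is a Monday, so it moves forward to 2066-02-07.
February 2066 has 28 days; 21 remain after the 7th, so 22 days reach 2066-03-01.
Advancing 6 more days within March lands on 2066-03-07.

2066-03-07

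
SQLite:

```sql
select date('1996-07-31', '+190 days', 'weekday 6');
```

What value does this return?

Applying '+190 days' to 1996-07-31: counting 190 days forward gives 1997-02-06.
`weekday 6` advances to the next Saturday; 1997-02-06 is a Thursday, so it moves forward to 1997-02-08.

1997-02-08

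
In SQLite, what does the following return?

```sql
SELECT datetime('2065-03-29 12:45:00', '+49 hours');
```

+49 hours from 2065-03-29 12:45:00 is 2065-03-31 13:45:00 (crosses midnight).

2065-03-31 13:45:00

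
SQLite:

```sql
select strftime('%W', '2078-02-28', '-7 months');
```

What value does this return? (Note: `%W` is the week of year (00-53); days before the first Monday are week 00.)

30

First apply '-7 months': 2078-02-28 → 2077-07-28.
2077-07-28 is a Wednesday. SQLite's %W counts Mondays since the year started; the result is 30.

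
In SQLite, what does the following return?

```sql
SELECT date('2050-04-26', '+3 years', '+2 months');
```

Adding +3 years to 2050-04-26 gives 2053-04-26.
Adding +2 months to 2053-04-26 gives 2053-06-26.

2053-06-26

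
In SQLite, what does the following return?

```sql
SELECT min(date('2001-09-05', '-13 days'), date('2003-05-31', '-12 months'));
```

2001-08-23

date('2001-09-05', '-13 days') → 2001-08-23.
date('2003-05-31', '-12 months') → 2002-05-31.
Earlier of the two is 2001-08-23.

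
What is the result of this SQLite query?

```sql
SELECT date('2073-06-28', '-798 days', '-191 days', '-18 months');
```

Applying '-798 days' to 2073-06-28: counting 798 days back gives 2071-04-22.
Applying '-191 days' to 2071-04-22: counting 191 days back gives 2070-10-13.
Adding -18 months to 2070-10-13 gives 2069-04-13.

2069-04-13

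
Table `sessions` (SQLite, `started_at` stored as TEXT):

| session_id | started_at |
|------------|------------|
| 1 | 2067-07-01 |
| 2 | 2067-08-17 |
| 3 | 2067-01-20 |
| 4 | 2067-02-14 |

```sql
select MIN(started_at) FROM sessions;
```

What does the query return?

MIN over {2067-01-20, 2067-02-14, 2067-07-01, 2067-08-17}.

2067-01-20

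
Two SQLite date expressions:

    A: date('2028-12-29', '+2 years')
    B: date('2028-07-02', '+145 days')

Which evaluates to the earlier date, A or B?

B

A = 2030-12-29.
B = 2028-11-24.
B is earlier.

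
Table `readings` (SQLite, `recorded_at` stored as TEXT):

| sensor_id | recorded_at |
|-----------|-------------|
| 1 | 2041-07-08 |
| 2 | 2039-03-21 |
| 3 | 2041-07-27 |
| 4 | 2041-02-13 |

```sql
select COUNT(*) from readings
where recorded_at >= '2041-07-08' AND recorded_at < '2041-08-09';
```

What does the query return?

2

Rows in [2041-07-08, 2041-08-09): 2041-07-08, 2041-07-27 → 2 rows.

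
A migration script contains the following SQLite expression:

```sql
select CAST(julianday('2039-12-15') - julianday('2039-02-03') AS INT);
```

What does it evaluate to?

315

25 days remain in February 2039 after the 3rd (28 − 3).
Full months from March 2039 through November 2039 contribute their day counts.
Then 15 days into December 2039.
Total: 25 + 31 + 30 + 31 + 30 + 31 + 31 + 30 + 31 + 30 + 15 = 315.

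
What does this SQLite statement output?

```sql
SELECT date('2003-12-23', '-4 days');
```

2003-12-19

Going back 4 days within December lands on 2003-12-19.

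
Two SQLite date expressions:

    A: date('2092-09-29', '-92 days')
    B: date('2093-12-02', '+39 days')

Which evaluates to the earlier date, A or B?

A = 2092-06-29.
B = 2094-01-10.
A is earlier.

A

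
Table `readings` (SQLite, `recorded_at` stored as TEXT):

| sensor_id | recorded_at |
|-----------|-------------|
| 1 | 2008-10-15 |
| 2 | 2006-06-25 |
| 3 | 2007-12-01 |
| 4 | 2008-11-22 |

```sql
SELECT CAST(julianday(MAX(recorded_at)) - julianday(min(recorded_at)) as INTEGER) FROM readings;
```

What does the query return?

881

MIN = 2006-06-25, MAX = 2008-11-22.
5 days remain in June 2006 after the 25th (30 − 25).
Full months from July 2006 through October 2008 contribute their day counts.
Then 22 days into November 2008.
Total: 5 + 31 + 31 + 30 + 31 + 30 + 31 + 31 + 28 + 31 + 30 + 31 + 30 + 31 + 31 + 30 + 31 + 30 + 31 + 31 + 29 + 31 + 30 + 31 + 30 + 31 + 31 + 30 + 31 + 22 = 881.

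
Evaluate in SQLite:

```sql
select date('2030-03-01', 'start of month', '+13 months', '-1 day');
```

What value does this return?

2031-03-31

`start of month` rewinds 2030-03-01 to 2030-03-01.
Adding +13 months to 2030-03-01 gives 2031-04-01.
Going back 1 day from 2031-04-01 reaches 2031-03-31 (last day of March, 31 days).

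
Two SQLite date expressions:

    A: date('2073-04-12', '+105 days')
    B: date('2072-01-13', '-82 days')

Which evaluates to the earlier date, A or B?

B

A = 2073-07-26.
B = 2071-10-23.
B is earlier.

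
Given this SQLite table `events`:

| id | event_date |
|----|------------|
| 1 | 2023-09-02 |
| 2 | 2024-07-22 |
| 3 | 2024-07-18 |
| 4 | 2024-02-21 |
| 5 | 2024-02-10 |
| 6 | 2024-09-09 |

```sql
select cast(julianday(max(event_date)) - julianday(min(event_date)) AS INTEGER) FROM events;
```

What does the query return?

MIN = 2023-09-02, MAX = 2024-09-09.
28 days remain in September 2023 after the 2nd (30 − 2).
Full months from October 2023 through August 2024 contribute their day counts.
Then 9 days into September 2024.
Total: 28 + 31 + 30 + 31 + 31 + 29 + 31 + 30 + 31 + 30 + 31 + 31 + 9 = 373.

373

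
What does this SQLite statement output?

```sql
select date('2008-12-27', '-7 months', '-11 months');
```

2007-06-27

Adding -7 months to 2008-12-27 gives 2008-05-27.
Adding -11 months to 2008-05-27 gives 2007-06-27.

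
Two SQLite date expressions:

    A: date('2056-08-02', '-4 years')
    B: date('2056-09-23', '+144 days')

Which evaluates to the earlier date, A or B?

A

A = 2052-08-02.
B = 2057-02-14.
A is earlier.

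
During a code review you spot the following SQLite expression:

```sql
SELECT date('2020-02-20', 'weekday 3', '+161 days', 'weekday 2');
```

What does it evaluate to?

2020-08-11

`weekday 3` advances to the next Wednesday; 2020-02-20 is a Thursday, so it moves forward to 2020-02-26.
Applying '+161 days' to 2020-02-26: counting 161 days forward gives 2020-08-05.
`weekday 2` advances to the next Tuesday; 2020-08-05 is a Wednesday, so it moves forward to 2020-08-11.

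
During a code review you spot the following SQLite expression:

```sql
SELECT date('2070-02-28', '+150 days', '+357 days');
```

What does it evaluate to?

Applying '+150 days' to 2070-02-28: counting 150 days forward gives 2070-07-28.
Applying '+357 days' to 2070-07-28: counting 357 days forward gives 2071-07-20.

2071-07-20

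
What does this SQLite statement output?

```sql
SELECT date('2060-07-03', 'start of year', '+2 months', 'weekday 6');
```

`start of year` rewinds 2060-07-03 to 2060-01-01.
Adding +2 months to 2060-01-01 gives 2060-03-01.
`weekday 6` advances to the next Saturday; 2060-03-01 is a Monday, so it moves forward to 2060-03-06.

2060-03-06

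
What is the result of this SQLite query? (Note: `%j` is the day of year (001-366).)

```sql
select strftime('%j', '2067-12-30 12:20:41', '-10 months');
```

First apply '-10 months': 2067-12-30 12:20:41 → 2067-03-02 12:20:41.
Day-of-year for 2067-03-02: days since 2067-01-01 inclusive = 61, zero-padded to 061.

061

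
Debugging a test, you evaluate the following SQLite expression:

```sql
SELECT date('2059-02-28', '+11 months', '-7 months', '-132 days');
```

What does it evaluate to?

Adding +11 months to 2059-02-28 gives 2060-01-28.
Adding -7 months to 2060-01-28 gives 2059-06-28.
Applying '-132 days' to 2059-06-28: counting 132 days back gives 2059-02-16.

2059-02-16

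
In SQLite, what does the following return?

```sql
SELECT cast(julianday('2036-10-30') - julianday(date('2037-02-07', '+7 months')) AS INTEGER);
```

Adding +7 months to 2037-02-07 gives 2037-09-07.
1 day remains in October 2036 after the 30th (31 − 30).
Full months from November 2036 through August 2037 contribute their day counts.
Then 7 days into September 2037.
Total: 1 + 30 + 31 + 31 + 28 + 31 + 30 + 31 + 30 + 31 + 31 + 7 = 312.
The subtraction is earlier − later, so the result is −312 → -312.

-312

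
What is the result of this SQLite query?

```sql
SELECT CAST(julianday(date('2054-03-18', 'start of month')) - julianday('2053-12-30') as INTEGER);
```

61

`start of month` rewinds 2054-03-18 to 2054-03-01.
1 day remains in December 2053 after the 30th (31 − 30).
January 2054: 31 days.
February 2054: 28 days.
Then 1 day into March 2054.
Total: 1 + 31 + 28 + 1 = 61.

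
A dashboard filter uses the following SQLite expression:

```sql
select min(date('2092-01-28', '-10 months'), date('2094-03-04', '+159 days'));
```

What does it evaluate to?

date('2092-01-28', '-10 months') → 2091-03-28.
date('2094-03-04', '+159 days') → 2094-08-10.
Earlier of the two is 2091-03-28.

2091-03-28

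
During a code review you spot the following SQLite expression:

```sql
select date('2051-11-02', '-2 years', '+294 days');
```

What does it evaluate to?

Adding -2 years to 2051-11-02 gives 2049-11-02.
Applying '+294 days' to 2049-11-02: counting 294 days forward gives 2050-08-23.

2050-08-23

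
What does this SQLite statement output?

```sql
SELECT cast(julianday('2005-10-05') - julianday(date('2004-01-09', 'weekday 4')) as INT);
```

629

`weekday 4` advances to the next Thursday; 2004-01-09 is a Friday, so it moves forward to 2004-01-15.
16 days remain in January 2004 after the 15th (31 − 15).
Full months from February 2004 through September 2005 contribute their day counts.
Then 5 days into October 2005.
Total: 16 + 29 + 31 + 30 + 31 + 30 + 31 + 31 + 30 + 31 + 30 + 31 + 31 + 28 + 31 + 30 + 31 + 30 + 31 + 31 + 30 + 5 = 629.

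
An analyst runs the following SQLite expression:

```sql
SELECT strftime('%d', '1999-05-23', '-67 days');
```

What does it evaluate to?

First apply '-67 days': 1999-05-23 → 1999-03-17.
`%d` extracts the 2-digit day of month: 17.

17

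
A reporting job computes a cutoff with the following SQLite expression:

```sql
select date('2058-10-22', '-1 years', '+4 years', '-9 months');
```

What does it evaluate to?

2061-01-22

Adding -1 year to 2058-10-22 gives 2057-10-22.
Adding +4 years to 2057-10-22 gives 2061-10-22.
Adding -9 months to 2061-10-22 gives 2061-01-22.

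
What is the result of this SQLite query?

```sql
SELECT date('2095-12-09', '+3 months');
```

2096-03-09

Adding +3 months to 2095-12-09 gives 2096-03-09.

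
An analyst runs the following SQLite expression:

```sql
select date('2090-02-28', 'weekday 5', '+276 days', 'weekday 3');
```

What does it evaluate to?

`weekday 5` advances to the next Friday; 2090-02-28 is a Tuesday, so it moves forward to 2090-03-03.
Applying '+276 days' to 2090-03-03: counting 276 days forward gives 2090-12-04.
`weekday 3` advances to the next Wednesday; 2090-12-04 is a Monday, so it moves forward to 2090-12-06.

2090-12-06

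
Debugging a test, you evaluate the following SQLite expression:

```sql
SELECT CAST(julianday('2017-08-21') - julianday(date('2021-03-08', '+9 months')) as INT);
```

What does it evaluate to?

-1570

Adding +9 months to 2021-03-08 gives 2021-12-08.
10 days remain in August 2017 after the 21st (31 − 21).
Full months from September 2017 through November 2021 contribute their day counts.
Then 8 days into December 2021.
Total: 10 + 30 + 31 + 30 + 31 + 31 + 28 + 31 + 30 + 31 + 30 + 31 + 31 + 30 + 31 + 30 + 31 + 31 + 28 + 31 + 30 + 31 + 30 + 31 + 31 + 30 + 31 + 30 + 31 + 31 + 29 + 31 + 30 + 31 + 30 + 31 + 31 + 30 + 31 + 30 + 31 + 31 + 28 + 31 + 30 + 31 + 30 + 31 + 31 + 30 + 31 + 30 + 8 = 1570.
The subtraction is earlier − later, so the result is −1570 → -1570.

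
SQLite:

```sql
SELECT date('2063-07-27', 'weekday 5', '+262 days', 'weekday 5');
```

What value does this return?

`weekday 5` advances to the next Friday; 2063-07-27 is already a Friday, so it stays at 2063-07-27.
Applying '+262 days' to 2063-07-27: counting 262 days forward gives 2064-04-14.
`weekday 5` advances to the next Friday; 2064-04-14 is a Monday, so it moves forward to 2064-04-18.

2064-04-18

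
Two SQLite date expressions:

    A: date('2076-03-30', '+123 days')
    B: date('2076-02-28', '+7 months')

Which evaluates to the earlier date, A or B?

A

A = 2076-07-31.
B = 2076-09-28.
A is earlier.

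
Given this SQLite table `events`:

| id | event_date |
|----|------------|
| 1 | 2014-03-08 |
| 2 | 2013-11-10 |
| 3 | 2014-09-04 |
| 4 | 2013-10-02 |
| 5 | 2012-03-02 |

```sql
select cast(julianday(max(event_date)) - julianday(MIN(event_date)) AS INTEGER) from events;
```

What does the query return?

MIN = 2012-03-02, MAX = 2014-09-04.
29 days remain in March 2012 after the 2nd (31 − 2).
Full months from April 2012 through August 2014 contribute their day counts.
Then 4 days into September 2014.
Total: 29 + 30 + 31 + 30 + 31 + 31 + 30 + 31 + 30 + 31 + 31 + 28 + 31 + 30 + 31 + 30 + 31 + 31 + 30 + 31 + 30 + 31 + 31 + 28 + 31 + 30 + 31 + 30 + 31 + 31 + 4 = 916.

916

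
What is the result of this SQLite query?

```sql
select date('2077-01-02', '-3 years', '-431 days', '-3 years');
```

2069-10-28

Adding -3 years to 2077-01-02 gives 2074-01-02.
Applying '-431 days' to 2074-01-02: counting 431 days back gives 2072-10-28.
Adding -3 years to 2072-10-28 gives 2069-10-28.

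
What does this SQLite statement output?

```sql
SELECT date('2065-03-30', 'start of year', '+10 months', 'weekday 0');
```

2065-11-01

`start of year` rewinds 2065-03-30 to 2065-01-01.
Adding +10 months to 2065-01-01 gives 2065-11-01.
`weekday 0` advances to the next Sunday; 2065-11-01 is already a Sunday, so it stays at 2065-11-01.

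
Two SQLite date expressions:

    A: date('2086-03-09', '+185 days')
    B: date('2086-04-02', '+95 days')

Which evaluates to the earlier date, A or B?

B

A = 2086-09-10.
B = 2086-07-06.
B is earlier.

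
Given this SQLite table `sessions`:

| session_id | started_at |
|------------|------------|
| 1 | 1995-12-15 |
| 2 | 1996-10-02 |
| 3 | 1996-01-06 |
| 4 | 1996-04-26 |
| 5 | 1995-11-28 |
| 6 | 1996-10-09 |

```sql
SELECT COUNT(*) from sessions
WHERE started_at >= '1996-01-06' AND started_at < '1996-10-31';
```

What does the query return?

Rows in [1996-01-06, 1996-10-31): 1996-10-02, 1996-01-06, 1996-04-26, 1996-10-09 → 4 rows.

4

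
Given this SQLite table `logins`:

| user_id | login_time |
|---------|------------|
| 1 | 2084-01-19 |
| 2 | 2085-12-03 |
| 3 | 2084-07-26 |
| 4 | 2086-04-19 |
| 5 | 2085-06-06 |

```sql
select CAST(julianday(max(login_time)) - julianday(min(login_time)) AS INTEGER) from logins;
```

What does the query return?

821

MIN = 2084-01-19, MAX = 2086-04-19.
12 days remain in January 2084 after the 19th (31 − 19).
Full months from February 2084 through March 2086 contribute their day counts.
Then 19 days into April 2086.
Total: 12 + 29 + 31 + 30 + 31 + 30 + 31 + 31 + 30 + 31 + 30 + 31 + 31 + 28 + 31 + 30 + 31 + 30 + 31 + 31 + 30 + 31 + 30 + 31 + 31 + 28 + 31 + 19 = 821.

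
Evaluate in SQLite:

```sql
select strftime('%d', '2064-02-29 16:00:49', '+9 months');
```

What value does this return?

29

First apply '+9 months': 2064-02-29 16:00:49 → 2064-11-29 16:00:49.
`%d` extracts the 2-digit day of month: 29.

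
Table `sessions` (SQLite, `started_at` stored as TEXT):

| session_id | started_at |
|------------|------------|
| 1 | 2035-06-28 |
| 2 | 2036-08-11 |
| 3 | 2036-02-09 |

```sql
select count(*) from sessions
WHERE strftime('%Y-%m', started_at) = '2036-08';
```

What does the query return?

1

Rows with year-month 2036-08: 2036-08-11 → 1.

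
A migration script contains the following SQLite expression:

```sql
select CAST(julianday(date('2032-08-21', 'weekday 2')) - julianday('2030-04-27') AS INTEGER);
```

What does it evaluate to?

850

`weekday 2` advances to the next Tuesday; 2032-08-21 is a Saturday, so it moves forward to 2032-08-24.
3 days remain in April 2030 after the 27th (30 − 27).
Full months from May 2030 through July 2032 contribute their day counts.
Then 24 days into August 2032.
Total: 3 + 31 + 30 + 31 + 31 + 30 + 31 + 30 + 31 + 31 + 28 + 31 + 30 + 31 + 30 + 31 + 31 + 30 + 31 + 30 + 31 + 31 + 29 + 31 + 30 + 31 + 30 + 31 + 24 = 850.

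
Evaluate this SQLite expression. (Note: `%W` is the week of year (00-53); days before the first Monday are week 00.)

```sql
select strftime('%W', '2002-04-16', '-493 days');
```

First apply '-493 days': 2002-04-16 → 2000-12-09.
2000-12-09 is a Saturday. SQLite's %W counts Mondays since the year started; the result is 49.

49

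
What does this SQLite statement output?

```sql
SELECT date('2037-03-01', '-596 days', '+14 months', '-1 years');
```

2035-09-14

Applying '-596 days' to 2037-03-01: counting 596 days back gives 2035-07-14.
Adding +14 months to 2035-07-14 gives 2036-09-14.
Adding -1 year to 2036-09-14 gives 2035-09-14.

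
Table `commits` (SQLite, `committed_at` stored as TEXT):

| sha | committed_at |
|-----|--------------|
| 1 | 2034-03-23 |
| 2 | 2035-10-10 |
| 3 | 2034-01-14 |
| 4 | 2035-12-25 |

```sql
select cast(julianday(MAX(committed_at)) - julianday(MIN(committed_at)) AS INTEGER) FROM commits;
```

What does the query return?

710

MIN = 2034-01-14, MAX = 2035-12-25.
17 days remain in January 2034 after the 14th (31 − 14).
Full months from February 2034 through November 2035 contribute their day counts.
Then 25 days into December 2035.
Total: 17 + 28 + 31 + 30 + 31 + 30 + 31 + 31 + 30 + 31 + 30 + 31 + 31 + 28 + 31 + 30 + 31 + 30 + 31 + 31 + 30 + 31 + 30 + 25 = 710.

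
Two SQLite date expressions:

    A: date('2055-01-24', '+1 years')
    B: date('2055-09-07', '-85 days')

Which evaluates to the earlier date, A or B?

B

A = 2056-01-24.
B = 2055-06-14.
B is earlier.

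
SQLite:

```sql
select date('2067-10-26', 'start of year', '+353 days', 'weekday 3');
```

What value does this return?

2067-12-21

`start of year` rewinds 2067-10-26 to 2067-01-01.
Applying '+353 days' to 2067-01-01: counting 353 days forward gives 2067-12-20.
`weekday 3` advances to the next Wednesday; 2067-12-20 is a Tuesday, so it moves forward to 2067-12-21.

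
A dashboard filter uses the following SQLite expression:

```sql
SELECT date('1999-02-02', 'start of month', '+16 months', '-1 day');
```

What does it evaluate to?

`start of month` rewinds 1999-02-02 to 1999-02-01.
Adding +16 months to 1999-02-01 gives 2000-06-01.
Going back 1 day from 2000-06-01 reaches 2000-05-31 (last day of May, 31 days).

2000-05-31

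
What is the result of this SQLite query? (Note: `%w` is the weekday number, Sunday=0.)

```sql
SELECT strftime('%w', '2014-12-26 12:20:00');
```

2014-12-26 is a Friday; with Sunday=0 that is 5.

5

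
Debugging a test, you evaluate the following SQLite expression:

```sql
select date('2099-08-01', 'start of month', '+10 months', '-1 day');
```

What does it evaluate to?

`start of month` rewinds 2099-08-01 to 2099-08-01.
Adding +10 months to 2099-08-01 gives 2100-06-01.
Going back 1 day from 2100-06-01 reaches 2100-05-31 (last day of May, 31 days).

2100-05-31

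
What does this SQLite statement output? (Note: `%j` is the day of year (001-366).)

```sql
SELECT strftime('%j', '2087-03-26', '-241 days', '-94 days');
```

115

First apply '-241 days', '-94 days': 2087-03-26 → 2086-04-25.
Day-of-year for 2086-04-25: days since 2086-01-01 inclusive = 115, zero-padded to 115.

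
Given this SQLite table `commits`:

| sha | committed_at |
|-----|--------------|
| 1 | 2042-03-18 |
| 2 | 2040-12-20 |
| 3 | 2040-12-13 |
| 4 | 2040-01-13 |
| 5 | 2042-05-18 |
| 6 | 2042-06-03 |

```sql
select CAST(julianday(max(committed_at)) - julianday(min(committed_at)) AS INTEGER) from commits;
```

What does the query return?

872

MIN = 2040-01-13, MAX = 2042-06-03.
18 days remain in January 2040 after the 13th (31 − 13).
Full months from February 2040 through May 2042 contribute their day counts.
Then 3 days into June 2042.
Total: 18 + 29 + 31 + 30 + 31 + 30 + 31 + 31 + 30 + 31 + 30 + 31 + 31 + 28 + 31 + 30 + 31 + 30 + 31 + 31 + 30 + 31 + 30 + 31 + 31 + 28 + 31 + 30 + 31 + 3 = 872.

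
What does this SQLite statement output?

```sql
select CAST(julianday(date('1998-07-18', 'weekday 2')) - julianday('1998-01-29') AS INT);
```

`weekday 2` advances to the next Tuesday; 1998-07-18 is a Saturday, so it moves forward to 1998-07-21.
2 days remain in January 1998 after the 29th (31 − 29).
February 1998: 28 days.
March 1998: 31 days.
April 1998: 30 days.
May 1998: 31 days.
June 1998: 30 days.
Then 21 days into July 1998.
Total: 2 + 28 + 31 + 30 + 31 + 30 + 21 = 173.

173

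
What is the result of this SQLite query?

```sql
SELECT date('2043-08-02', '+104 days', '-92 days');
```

2043-08-14

Applying '+104 days' to 2043-08-02: counting 104 days forward gives 2043-11-14.
Applying '-92 days' to 2043-11-14: counting 92 days back gives 2043-08-14.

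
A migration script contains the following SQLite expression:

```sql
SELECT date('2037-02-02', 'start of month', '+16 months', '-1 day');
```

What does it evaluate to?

2038-05-31

`start of month` rewinds 2037-02-02 to 2037-02-01.
Adding +16 months to 2037-02-01 gives 2038-06-01.
Going back 1 day from 2038-06-01 reaches 2038-05-31 (last day of May, 31 days).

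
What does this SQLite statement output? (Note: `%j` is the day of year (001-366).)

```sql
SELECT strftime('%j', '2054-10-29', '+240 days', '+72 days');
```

First apply '+240 days', '+72 days': 2054-10-29 → 2055-09-06.
Day-of-year for 2055-09-06: days since 2055-01-01 inclusive = 249, zero-padded to 249.

249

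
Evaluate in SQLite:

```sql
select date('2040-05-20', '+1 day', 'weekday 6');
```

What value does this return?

Advancing 1 more day within May lands on 2040-05-21.
`weekday 6` advances to the next Saturday; 2040-05-21 is a Monday, so it moves forward to 2040-05-26.

2040-05-26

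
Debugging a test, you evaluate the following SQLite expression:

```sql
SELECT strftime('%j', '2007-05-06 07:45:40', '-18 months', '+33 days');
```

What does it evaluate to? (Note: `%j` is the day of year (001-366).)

First apply '-18 months', '+33 days': 2007-05-06 07:45:40 → 2005-12-09 07:45:40.
Day-of-year for 2005-12-09: days since 2005-01-01 inclusive = 343, zero-padded to 343.

343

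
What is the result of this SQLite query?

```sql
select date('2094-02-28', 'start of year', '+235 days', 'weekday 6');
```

2094-08-28

`start of year` rewinds 2094-02-28 to 2094-01-01.
Applying '+235 days' to 2094-01-01: counting 235 days forward gives 2094-08-24.
`weekday 6` advances to the next Saturday; 2094-08-24 is a Tuesday, so it moves forward to 2094-08-28.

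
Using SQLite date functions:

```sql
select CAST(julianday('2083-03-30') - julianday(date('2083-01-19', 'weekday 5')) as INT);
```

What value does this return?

`weekday 5` advances to the next Friday; 2083-01-19 is a Tuesday, so it moves forward to 2083-01-22.
9 days remain in January 2083 after the 22nd (31 − 22).
February 2083: 28 days.
Then 30 days into March 2083.
Total: 9 + 28 + 30 = 67.

67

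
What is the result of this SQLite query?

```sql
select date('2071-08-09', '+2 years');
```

Adding +2 years to 2071-08-09 gives 2073-08-09.

2073-08-09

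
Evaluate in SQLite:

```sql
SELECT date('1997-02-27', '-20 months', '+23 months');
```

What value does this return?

Adding -20 months to 1997-02-27 gives 1995-06-27.
Adding +23 months to 1995-06-27 gives 1997-05-27.

1997-05-27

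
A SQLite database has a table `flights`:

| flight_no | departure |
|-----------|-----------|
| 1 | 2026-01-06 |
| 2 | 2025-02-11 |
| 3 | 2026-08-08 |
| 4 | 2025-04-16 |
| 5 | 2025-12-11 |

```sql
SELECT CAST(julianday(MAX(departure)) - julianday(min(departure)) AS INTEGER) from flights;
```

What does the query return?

MIN = 2025-02-11, MAX = 2026-08-08.
17 days remain in February 2025 after the 11th (28 − 11).
Full months from March 2025 through July 2026 contribute their day counts.
Then 8 days into August 2026.
Total: 17 + 31 + 30 + 31 + 30 + 31 + 31 + 30 + 31 + 30 + 31 + 31 + 28 + 31 + 30 + 31 + 30 + 31 + 8 = 543.

543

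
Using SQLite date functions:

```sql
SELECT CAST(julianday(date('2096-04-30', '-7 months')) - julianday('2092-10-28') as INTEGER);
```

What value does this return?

Adding -7 months to 2096-04-30 gives 2095-09-30.
3 days remain in October 2092 after the 28th (31 − 28).
Full months from November 2092 through August 2095 contribute their day counts.
Then 30 days into September 2095.
Total: 3 + 30 + 31 + 31 + 28 + 31 + 30 + 31 + 30 + 31 + 31 + 30 + 31 + 30 + 31 + 31 + 28 + 31 + 30 + 31 + 30 + 31 + 31 + 30 + 31 + 30 + 31 + 31 + 28 + 31 + 30 + 31 + 30 + 31 + 31 + 30 = 1067.

1067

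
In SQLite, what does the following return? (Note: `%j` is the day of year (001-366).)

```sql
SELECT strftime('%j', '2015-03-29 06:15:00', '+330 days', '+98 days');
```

First apply '+330 days', '+98 days': 2015-03-29 06:15:00 → 2016-05-30 06:15:00.
Day-of-year for 2016-05-30: days since 2016-01-01 inclusive = 151, zero-padded to 151.

151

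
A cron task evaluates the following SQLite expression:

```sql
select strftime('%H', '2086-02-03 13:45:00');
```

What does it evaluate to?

13

`%H` extracts the 2-digit hour (00-23): 13.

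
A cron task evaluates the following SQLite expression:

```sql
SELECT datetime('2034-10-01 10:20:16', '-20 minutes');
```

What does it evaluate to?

2034-10-01 10:00:16

-20 minutes from 2034-10-01 10:20:16 is 2034-10-01 10:00:16.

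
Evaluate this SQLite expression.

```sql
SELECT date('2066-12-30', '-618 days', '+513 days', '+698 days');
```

2068-08-14

Applying '-618 days' to 2066-12-30: counting 618 days back gives 2065-04-21.
Applying '+513 days' to 2065-04-21: counting 513 days forward gives 2066-09-16.
Applying '+698 days' to 2066-09-16: counting 698 days forward gives 2068-08-14.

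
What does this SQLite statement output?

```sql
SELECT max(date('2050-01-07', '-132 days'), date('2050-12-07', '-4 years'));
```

date('2050-01-07', '-132 days') → 2049-08-28.
date('2050-12-07', '-4 years') → 2046-12-07.
Later of the two is 2049-08-28.

2049-08-28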